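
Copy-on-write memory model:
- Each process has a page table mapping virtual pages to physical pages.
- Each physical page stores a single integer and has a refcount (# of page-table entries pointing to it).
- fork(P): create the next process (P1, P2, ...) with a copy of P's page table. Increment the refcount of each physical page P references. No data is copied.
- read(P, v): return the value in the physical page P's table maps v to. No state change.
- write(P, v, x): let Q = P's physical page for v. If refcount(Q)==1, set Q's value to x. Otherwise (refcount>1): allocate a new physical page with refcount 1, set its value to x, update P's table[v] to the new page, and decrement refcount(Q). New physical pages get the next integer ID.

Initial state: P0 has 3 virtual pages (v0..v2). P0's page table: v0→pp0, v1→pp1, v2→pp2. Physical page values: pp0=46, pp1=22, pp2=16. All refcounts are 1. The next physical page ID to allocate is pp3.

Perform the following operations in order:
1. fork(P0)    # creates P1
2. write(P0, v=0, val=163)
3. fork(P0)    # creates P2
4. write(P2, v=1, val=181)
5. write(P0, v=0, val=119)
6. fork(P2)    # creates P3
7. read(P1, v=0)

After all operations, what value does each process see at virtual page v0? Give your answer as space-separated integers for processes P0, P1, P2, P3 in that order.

Op 1: fork(P0) -> P1. 3 ppages; refcounts: pp0:2 pp1:2 pp2:2
Op 2: write(P0, v0, 163). refcount(pp0)=2>1 -> COPY to pp3. 4 ppages; refcounts: pp0:1 pp1:2 pp2:2 pp3:1
Op 3: fork(P0) -> P2. 4 ppages; refcounts: pp0:1 pp1:3 pp2:3 pp3:2
Op 4: write(P2, v1, 181). refcount(pp1)=3>1 -> COPY to pp4. 5 ppages; refcounts: pp0:1 pp1:2 pp2:3 pp3:2 pp4:1
Op 5: write(P0, v0, 119). refcount(pp3)=2>1 -> COPY to pp5. 6 ppages; refcounts: pp0:1 pp1:2 pp2:3 pp3:1 pp4:1 pp5:1
Op 6: fork(P2) -> P3. 6 ppages; refcounts: pp0:1 pp1:2 pp2:4 pp3:2 pp4:2 pp5:1
Op 7: read(P1, v0) -> 46. No state change.
P0: v0 -> pp5 = 119
P1: v0 -> pp0 = 46
P2: v0 -> pp3 = 163
P3: v0 -> pp3 = 163

Answer: 119 46 163 163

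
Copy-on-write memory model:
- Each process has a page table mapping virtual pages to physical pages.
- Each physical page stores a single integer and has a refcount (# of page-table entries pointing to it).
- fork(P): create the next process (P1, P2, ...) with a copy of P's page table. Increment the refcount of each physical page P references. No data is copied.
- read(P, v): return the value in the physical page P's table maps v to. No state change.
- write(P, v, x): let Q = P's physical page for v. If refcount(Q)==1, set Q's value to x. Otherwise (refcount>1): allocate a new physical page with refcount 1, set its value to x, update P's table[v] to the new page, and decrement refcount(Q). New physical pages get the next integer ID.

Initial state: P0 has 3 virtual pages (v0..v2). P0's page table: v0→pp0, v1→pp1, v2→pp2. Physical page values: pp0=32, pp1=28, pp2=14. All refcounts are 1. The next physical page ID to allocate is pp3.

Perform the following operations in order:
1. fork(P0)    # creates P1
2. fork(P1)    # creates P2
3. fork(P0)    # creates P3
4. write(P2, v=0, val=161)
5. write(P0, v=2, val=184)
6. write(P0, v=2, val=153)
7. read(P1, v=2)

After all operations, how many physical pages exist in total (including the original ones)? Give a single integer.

Answer: 5

Derivation:
Op 1: fork(P0) -> P1. 3 ppages; refcounts: pp0:2 pp1:2 pp2:2
Op 2: fork(P1) -> P2. 3 ppages; refcounts: pp0:3 pp1:3 pp2:3
Op 3: fork(P0) -> P3. 3 ppages; refcounts: pp0:4 pp1:4 pp2:4
Op 4: write(P2, v0, 161). refcount(pp0)=4>1 -> COPY to pp3. 4 ppages; refcounts: pp0:3 pp1:4 pp2:4 pp3:1
Op 5: write(P0, v2, 184). refcount(pp2)=4>1 -> COPY to pp4. 5 ppages; refcounts: pp0:3 pp1:4 pp2:3 pp3:1 pp4:1
Op 6: write(P0, v2, 153). refcount(pp4)=1 -> write in place. 5 ppages; refcounts: pp0:3 pp1:4 pp2:3 pp3:1 pp4:1
Op 7: read(P1, v2) -> 14. No state change.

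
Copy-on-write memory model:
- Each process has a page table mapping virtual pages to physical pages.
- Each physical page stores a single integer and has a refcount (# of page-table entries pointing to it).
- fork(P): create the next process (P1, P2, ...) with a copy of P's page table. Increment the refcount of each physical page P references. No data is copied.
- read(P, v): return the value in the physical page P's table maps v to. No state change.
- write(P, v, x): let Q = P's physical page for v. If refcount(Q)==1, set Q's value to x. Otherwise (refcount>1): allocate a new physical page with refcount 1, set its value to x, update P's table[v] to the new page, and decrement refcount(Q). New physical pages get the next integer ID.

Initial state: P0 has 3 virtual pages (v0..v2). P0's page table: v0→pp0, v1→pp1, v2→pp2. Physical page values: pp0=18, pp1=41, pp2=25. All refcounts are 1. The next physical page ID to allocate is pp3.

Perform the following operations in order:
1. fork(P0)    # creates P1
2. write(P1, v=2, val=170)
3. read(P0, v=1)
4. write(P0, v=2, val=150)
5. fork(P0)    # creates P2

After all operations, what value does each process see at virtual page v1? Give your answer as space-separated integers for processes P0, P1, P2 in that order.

Answer: 41 41 41

Derivation:
Op 1: fork(P0) -> P1. 3 ppages; refcounts: pp0:2 pp1:2 pp2:2
Op 2: write(P1, v2, 170). refcount(pp2)=2>1 -> COPY to pp3. 4 ppages; refcounts: pp0:2 pp1:2 pp2:1 pp3:1
Op 3: read(P0, v1) -> 41. No state change.
Op 4: write(P0, v2, 150). refcount(pp2)=1 -> write in place. 4 ppages; refcounts: pp0:2 pp1:2 pp2:1 pp3:1
Op 5: fork(P0) -> P2. 4 ppages; refcounts: pp0:3 pp1:3 pp2:2 pp3:1
P0: v1 -> pp1 = 41
P1: v1 -> pp1 = 41
P2: v1 -> pp1 = 41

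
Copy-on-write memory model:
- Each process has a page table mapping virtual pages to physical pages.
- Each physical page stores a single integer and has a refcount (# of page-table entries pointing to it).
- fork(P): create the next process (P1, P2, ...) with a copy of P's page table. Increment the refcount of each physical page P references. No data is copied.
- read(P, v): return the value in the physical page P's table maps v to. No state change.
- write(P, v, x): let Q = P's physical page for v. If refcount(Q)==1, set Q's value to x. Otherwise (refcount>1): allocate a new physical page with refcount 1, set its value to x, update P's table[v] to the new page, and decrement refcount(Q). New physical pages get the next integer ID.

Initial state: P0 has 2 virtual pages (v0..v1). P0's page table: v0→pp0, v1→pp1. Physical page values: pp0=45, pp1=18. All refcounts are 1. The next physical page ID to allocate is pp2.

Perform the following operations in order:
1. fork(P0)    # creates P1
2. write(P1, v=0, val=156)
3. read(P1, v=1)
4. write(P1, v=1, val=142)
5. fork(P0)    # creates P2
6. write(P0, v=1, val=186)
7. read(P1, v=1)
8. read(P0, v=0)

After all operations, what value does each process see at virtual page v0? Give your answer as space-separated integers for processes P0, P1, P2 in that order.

Op 1: fork(P0) -> P1. 2 ppages; refcounts: pp0:2 pp1:2
Op 2: write(P1, v0, 156). refcount(pp0)=2>1 -> COPY to pp2. 3 ppages; refcounts: pp0:1 pp1:2 pp2:1
Op 3: read(P1, v1) -> 18. No state change.
Op 4: write(P1, v1, 142). refcount(pp1)=2>1 -> COPY to pp3. 4 ppages; refcounts: pp0:1 pp1:1 pp2:1 pp3:1
Op 5: fork(P0) -> P2. 4 ppages; refcounts: pp0:2 pp1:2 pp2:1 pp3:1
Op 6: write(P0, v1, 186). refcount(pp1)=2>1 -> COPY to pp4. 5 ppages; refcounts: pp0:2 pp1:1 pp2:1 pp3:1 pp4:1
Op 7: read(P1, v1) -> 142. No state change.
Op 8: read(P0, v0) -> 45. No state change.
P0: v0 -> pp0 = 45
P1: v0 -> pp2 = 156
P2: v0 -> pp0 = 45

Answer: 45 156 45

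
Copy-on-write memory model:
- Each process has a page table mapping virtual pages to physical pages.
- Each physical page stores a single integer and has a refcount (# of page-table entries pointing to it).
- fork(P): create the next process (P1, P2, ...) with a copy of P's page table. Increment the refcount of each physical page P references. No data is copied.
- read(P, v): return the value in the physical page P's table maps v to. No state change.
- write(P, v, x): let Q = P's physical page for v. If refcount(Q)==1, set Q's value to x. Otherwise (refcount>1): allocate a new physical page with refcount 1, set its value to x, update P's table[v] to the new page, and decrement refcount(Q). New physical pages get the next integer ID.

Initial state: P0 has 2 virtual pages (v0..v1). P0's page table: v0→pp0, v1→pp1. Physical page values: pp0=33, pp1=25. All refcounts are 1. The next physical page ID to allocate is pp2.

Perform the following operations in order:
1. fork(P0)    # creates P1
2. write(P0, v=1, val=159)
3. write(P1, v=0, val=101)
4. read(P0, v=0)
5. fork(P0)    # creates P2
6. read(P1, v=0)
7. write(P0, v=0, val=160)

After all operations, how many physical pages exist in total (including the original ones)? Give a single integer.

Answer: 5

Derivation:
Op 1: fork(P0) -> P1. 2 ppages; refcounts: pp0:2 pp1:2
Op 2: write(P0, v1, 159). refcount(pp1)=2>1 -> COPY to pp2. 3 ppages; refcounts: pp0:2 pp1:1 pp2:1
Op 3: write(P1, v0, 101). refcount(pp0)=2>1 -> COPY to pp3. 4 ppages; refcounts: pp0:1 pp1:1 pp2:1 pp3:1
Op 4: read(P0, v0) -> 33. No state change.
Op 5: fork(P0) -> P2. 4 ppages; refcounts: pp0:2 pp1:1 pp2:2 pp3:1
Op 6: read(P1, v0) -> 101. No state change.
Op 7: write(P0, v0, 160). refcount(pp0)=2>1 -> COPY to pp4. 5 ppages; refcounts: pp0:1 pp1:1 pp2:2 pp3:1 pp4:1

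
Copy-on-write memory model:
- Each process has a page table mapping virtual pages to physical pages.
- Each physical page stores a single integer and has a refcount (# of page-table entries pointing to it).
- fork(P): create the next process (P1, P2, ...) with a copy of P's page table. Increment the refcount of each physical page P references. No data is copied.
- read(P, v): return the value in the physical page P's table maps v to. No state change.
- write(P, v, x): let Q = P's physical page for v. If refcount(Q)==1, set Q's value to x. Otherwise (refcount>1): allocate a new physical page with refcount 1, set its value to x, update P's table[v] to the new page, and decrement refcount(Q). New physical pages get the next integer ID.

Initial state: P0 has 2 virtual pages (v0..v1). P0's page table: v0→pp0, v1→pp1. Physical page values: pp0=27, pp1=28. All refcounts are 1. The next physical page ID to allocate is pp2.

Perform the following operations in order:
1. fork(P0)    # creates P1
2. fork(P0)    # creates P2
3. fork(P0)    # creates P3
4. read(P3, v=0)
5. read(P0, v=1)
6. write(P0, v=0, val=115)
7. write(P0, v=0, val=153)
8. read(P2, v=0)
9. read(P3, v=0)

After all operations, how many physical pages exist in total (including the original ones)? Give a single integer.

Op 1: fork(P0) -> P1. 2 ppages; refcounts: pp0:2 pp1:2
Op 2: fork(P0) -> P2. 2 ppages; refcounts: pp0:3 pp1:3
Op 3: fork(P0) -> P3. 2 ppages; refcounts: pp0:4 pp1:4
Op 4: read(P3, v0) -> 27. No state change.
Op 5: read(P0, v1) -> 28. No state change.
Op 6: write(P0, v0, 115). refcount(pp0)=4>1 -> COPY to pp2. 3 ppages; refcounts: pp0:3 pp1:4 pp2:1
Op 7: write(P0, v0, 153). refcount(pp2)=1 -> write in place. 3 ppages; refcounts: pp0:3 pp1:4 pp2:1
Op 8: read(P2, v0) -> 27. No state change.
Op 9: read(P3, v0) -> 27. No state change.

Answer: 3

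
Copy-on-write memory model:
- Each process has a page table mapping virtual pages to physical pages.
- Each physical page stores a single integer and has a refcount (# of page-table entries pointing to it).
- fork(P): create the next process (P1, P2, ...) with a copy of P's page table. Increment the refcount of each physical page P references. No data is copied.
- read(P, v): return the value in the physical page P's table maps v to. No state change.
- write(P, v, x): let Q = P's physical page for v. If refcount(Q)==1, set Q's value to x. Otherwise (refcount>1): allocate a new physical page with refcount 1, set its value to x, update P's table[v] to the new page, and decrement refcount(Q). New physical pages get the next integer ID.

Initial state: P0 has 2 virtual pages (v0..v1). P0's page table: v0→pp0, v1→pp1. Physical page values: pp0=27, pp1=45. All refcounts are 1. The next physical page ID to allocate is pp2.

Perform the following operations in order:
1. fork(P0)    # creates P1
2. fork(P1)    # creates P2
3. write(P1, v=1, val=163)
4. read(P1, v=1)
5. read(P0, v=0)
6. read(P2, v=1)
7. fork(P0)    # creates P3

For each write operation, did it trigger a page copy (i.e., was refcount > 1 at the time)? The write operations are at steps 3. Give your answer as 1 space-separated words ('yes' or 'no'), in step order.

Op 1: fork(P0) -> P1. 2 ppages; refcounts: pp0:2 pp1:2
Op 2: fork(P1) -> P2. 2 ppages; refcounts: pp0:3 pp1:3
Op 3: write(P1, v1, 163). refcount(pp1)=3>1 -> COPY to pp2. 3 ppages; refcounts: pp0:3 pp1:2 pp2:1
Op 4: read(P1, v1) -> 163. No state change.
Op 5: read(P0, v0) -> 27. No state change.
Op 6: read(P2, v1) -> 45. No state change.
Op 7: fork(P0) -> P3. 3 ppages; refcounts: pp0:4 pp1:3 pp2:1

yes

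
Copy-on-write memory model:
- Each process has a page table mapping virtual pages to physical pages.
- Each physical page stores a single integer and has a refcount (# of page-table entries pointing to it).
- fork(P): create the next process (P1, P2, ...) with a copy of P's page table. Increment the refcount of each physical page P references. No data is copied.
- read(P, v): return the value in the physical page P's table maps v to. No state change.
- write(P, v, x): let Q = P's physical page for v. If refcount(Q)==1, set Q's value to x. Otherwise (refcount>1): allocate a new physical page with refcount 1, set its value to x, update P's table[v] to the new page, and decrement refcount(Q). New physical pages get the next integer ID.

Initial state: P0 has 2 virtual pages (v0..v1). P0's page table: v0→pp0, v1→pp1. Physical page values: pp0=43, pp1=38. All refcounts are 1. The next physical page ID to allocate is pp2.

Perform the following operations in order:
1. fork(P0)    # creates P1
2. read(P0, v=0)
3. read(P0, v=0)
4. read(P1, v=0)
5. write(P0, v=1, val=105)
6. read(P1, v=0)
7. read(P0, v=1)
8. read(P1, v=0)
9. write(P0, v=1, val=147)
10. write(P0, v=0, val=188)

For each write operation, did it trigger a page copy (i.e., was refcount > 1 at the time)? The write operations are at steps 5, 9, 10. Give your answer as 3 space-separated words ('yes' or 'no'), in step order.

Op 1: fork(P0) -> P1. 2 ppages; refcounts: pp0:2 pp1:2
Op 2: read(P0, v0) -> 43. No state change.
Op 3: read(P0, v0) -> 43. No state change.
Op 4: read(P1, v0) -> 43. No state change.
Op 5: write(P0, v1, 105). refcount(pp1)=2>1 -> COPY to pp2. 3 ppages; refcounts: pp0:2 pp1:1 pp2:1
Op 6: read(P1, v0) -> 43. No state change.
Op 7: read(P0, v1) -> 105. No state change.
Op 8: read(P1, v0) -> 43. No state change.
Op 9: write(P0, v1, 147). refcount(pp2)=1 -> write in place. 3 ppages; refcounts: pp0:2 pp1:1 pp2:1
Op 10: write(P0, v0, 188). refcount(pp0)=2>1 -> COPY to pp3. 4 ppages; refcounts: pp0:1 pp1:1 pp2:1 pp3:1

yes no yes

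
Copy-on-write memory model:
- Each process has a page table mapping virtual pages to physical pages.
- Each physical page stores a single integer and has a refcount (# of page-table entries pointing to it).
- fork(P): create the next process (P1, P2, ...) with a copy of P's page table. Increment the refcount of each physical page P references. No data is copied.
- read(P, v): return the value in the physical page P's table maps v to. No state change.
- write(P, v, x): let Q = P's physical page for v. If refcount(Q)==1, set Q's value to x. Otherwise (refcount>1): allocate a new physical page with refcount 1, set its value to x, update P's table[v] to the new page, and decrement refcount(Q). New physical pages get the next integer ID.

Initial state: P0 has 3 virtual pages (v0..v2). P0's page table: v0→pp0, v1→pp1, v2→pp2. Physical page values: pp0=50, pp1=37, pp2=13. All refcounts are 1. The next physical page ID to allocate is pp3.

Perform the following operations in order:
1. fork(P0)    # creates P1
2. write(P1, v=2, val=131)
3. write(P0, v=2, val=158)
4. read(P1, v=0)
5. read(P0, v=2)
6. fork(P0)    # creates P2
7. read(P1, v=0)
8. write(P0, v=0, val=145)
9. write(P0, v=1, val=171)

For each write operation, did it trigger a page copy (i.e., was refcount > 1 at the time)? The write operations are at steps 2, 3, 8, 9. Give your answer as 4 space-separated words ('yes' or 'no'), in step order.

Op 1: fork(P0) -> P1. 3 ppages; refcounts: pp0:2 pp1:2 pp2:2
Op 2: write(P1, v2, 131). refcount(pp2)=2>1 -> COPY to pp3. 4 ppages; refcounts: pp0:2 pp1:2 pp2:1 pp3:1
Op 3: write(P0, v2, 158). refcount(pp2)=1 -> write in place. 4 ppages; refcounts: pp0:2 pp1:2 pp2:1 pp3:1
Op 4: read(P1, v0) -> 50. No state change.
Op 5: read(P0, v2) -> 158. No state change.
Op 6: fork(P0) -> P2. 4 ppages; refcounts: pp0:3 pp1:3 pp2:2 pp3:1
Op 7: read(P1, v0) -> 50. No state change.
Op 8: write(P0, v0, 145). refcount(pp0)=3>1 -> COPY to pp4. 5 ppages; refcounts: pp0:2 pp1:3 pp2:2 pp3:1 pp4:1
Op 9: write(P0, v1, 171). refcount(pp1)=3>1 -> COPY to pp5. 6 ppages; refcounts: pp0:2 pp1:2 pp2:2 pp3:1 pp4:1 pp5:1

yes no yes yes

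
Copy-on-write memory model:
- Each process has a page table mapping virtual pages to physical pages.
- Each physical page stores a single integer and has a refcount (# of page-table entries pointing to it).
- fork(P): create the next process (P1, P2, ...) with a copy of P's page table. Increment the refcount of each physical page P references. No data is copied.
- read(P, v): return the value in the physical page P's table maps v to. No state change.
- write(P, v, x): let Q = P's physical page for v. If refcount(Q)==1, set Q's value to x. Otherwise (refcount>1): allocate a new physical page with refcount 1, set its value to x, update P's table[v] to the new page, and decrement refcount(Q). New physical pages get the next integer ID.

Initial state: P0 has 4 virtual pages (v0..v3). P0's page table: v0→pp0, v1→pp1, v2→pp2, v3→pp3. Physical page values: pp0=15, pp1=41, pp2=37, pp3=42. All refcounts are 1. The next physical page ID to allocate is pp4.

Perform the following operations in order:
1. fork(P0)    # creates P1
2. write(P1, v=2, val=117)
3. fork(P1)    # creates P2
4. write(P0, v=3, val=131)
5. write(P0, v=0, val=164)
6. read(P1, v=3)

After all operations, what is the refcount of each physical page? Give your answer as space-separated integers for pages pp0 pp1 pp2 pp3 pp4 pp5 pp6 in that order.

Answer: 2 3 1 2 2 1 1

Derivation:
Op 1: fork(P0) -> P1. 4 ppages; refcounts: pp0:2 pp1:2 pp2:2 pp3:2
Op 2: write(P1, v2, 117). refcount(pp2)=2>1 -> COPY to pp4. 5 ppages; refcounts: pp0:2 pp1:2 pp2:1 pp3:2 pp4:1
Op 3: fork(P1) -> P2. 5 ppages; refcounts: pp0:3 pp1:3 pp2:1 pp3:3 pp4:2
Op 4: write(P0, v3, 131). refcount(pp3)=3>1 -> COPY to pp5. 6 ppages; refcounts: pp0:3 pp1:3 pp2:1 pp3:2 pp4:2 pp5:1
Op 5: write(P0, v0, 164). refcount(pp0)=3>1 -> COPY to pp6. 7 ppages; refcounts: pp0:2 pp1:3 pp2:1 pp3:2 pp4:2 pp5:1 pp6:1
Op 6: read(P1, v3) -> 42. No state change.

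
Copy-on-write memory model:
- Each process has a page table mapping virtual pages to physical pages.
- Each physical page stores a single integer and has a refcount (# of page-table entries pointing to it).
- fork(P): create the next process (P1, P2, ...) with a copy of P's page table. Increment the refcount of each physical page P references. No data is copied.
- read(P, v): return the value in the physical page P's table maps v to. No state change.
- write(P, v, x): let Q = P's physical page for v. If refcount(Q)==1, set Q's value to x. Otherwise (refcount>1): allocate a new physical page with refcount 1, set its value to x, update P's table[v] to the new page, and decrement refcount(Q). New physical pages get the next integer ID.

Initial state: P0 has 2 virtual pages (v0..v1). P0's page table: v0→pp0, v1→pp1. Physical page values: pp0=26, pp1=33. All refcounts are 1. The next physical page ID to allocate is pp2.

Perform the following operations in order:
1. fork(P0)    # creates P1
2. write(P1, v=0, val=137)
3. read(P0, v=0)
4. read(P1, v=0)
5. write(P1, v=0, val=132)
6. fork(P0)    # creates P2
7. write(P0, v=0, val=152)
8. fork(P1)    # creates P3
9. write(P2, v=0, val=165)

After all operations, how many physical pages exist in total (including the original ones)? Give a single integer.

Op 1: fork(P0) -> P1. 2 ppages; refcounts: pp0:2 pp1:2
Op 2: write(P1, v0, 137). refcount(pp0)=2>1 -> COPY to pp2. 3 ppages; refcounts: pp0:1 pp1:2 pp2:1
Op 3: read(P0, v0) -> 26. No state change.
Op 4: read(P1, v0) -> 137. No state change.
Op 5: write(P1, v0, 132). refcount(pp2)=1 -> write in place. 3 ppages; refcounts: pp0:1 pp1:2 pp2:1
Op 6: fork(P0) -> P2. 3 ppages; refcounts: pp0:2 pp1:3 pp2:1
Op 7: write(P0, v0, 152). refcount(pp0)=2>1 -> COPY to pp3. 4 ppages; refcounts: pp0:1 pp1:3 pp2:1 pp3:1
Op 8: fork(P1) -> P3. 4 ppages; refcounts: pp0:1 pp1:4 pp2:2 pp3:1
Op 9: write(P2, v0, 165). refcount(pp0)=1 -> write in place. 4 ppages; refcounts: pp0:1 pp1:4 pp2:2 pp3:1

Answer: 4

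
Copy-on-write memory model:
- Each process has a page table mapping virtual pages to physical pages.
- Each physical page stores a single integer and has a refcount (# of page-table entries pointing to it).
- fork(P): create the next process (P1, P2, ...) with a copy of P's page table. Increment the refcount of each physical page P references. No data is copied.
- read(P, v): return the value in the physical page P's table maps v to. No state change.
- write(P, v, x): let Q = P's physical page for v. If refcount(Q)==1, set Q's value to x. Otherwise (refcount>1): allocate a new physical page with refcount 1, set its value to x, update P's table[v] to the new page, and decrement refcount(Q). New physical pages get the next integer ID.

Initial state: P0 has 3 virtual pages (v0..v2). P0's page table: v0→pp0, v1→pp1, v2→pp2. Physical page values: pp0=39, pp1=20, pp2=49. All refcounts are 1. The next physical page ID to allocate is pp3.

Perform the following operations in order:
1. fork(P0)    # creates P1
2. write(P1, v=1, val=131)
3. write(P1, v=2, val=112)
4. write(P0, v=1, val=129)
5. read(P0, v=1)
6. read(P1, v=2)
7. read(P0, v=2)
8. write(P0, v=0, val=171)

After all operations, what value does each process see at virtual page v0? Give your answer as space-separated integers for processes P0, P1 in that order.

Answer: 171 39

Derivation:
Op 1: fork(P0) -> P1. 3 ppages; refcounts: pp0:2 pp1:2 pp2:2
Op 2: write(P1, v1, 131). refcount(pp1)=2>1 -> COPY to pp3. 4 ppages; refcounts: pp0:2 pp1:1 pp2:2 pp3:1
Op 3: write(P1, v2, 112). refcount(pp2)=2>1 -> COPY to pp4. 5 ppages; refcounts: pp0:2 pp1:1 pp2:1 pp3:1 pp4:1
Op 4: write(P0, v1, 129). refcount(pp1)=1 -> write in place. 5 ppages; refcounts: pp0:2 pp1:1 pp2:1 pp3:1 pp4:1
Op 5: read(P0, v1) -> 129. No state change.
Op 6: read(P1, v2) -> 112. No state change.
Op 7: read(P0, v2) -> 49. No state change.
Op 8: write(P0, v0, 171). refcount(pp0)=2>1 -> COPY to pp5. 6 ppages; refcounts: pp0:1 pp1:1 pp2:1 pp3:1 pp4:1 pp5:1
P0: v0 -> pp5 = 171
P1: v0 -> pp0 = 39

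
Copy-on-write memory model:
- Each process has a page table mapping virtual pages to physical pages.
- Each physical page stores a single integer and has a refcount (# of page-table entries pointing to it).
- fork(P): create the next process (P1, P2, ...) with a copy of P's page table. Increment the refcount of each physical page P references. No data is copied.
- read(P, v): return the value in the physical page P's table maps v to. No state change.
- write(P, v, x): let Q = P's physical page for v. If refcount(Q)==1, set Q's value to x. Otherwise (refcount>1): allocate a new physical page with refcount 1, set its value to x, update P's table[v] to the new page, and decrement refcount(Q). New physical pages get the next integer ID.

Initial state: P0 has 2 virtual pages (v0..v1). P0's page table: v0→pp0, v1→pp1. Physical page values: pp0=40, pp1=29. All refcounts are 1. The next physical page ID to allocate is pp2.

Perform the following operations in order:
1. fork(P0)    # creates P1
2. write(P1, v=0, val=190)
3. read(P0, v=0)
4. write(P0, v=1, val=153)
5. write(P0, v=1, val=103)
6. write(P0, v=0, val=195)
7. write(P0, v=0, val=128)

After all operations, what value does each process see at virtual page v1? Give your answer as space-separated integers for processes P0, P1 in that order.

Op 1: fork(P0) -> P1. 2 ppages; refcounts: pp0:2 pp1:2
Op 2: write(P1, v0, 190). refcount(pp0)=2>1 -> COPY to pp2. 3 ppages; refcounts: pp0:1 pp1:2 pp2:1
Op 3: read(P0, v0) -> 40. No state change.
Op 4: write(P0, v1, 153). refcount(pp1)=2>1 -> COPY to pp3. 4 ppages; refcounts: pp0:1 pp1:1 pp2:1 pp3:1
Op 5: write(P0, v1, 103). refcount(pp3)=1 -> write in place. 4 ppages; refcounts: pp0:1 pp1:1 pp2:1 pp3:1
Op 6: write(P0, v0, 195). refcount(pp0)=1 -> write in place. 4 ppages; refcounts: pp0:1 pp1:1 pp2:1 pp3:1
Op 7: write(P0, v0, 128). refcount(pp0)=1 -> write in place. 4 ppages; refcounts: pp0:1 pp1:1 pp2:1 pp3:1
P0: v1 -> pp3 = 103
P1: v1 -> pp1 = 29

Answer: 103 29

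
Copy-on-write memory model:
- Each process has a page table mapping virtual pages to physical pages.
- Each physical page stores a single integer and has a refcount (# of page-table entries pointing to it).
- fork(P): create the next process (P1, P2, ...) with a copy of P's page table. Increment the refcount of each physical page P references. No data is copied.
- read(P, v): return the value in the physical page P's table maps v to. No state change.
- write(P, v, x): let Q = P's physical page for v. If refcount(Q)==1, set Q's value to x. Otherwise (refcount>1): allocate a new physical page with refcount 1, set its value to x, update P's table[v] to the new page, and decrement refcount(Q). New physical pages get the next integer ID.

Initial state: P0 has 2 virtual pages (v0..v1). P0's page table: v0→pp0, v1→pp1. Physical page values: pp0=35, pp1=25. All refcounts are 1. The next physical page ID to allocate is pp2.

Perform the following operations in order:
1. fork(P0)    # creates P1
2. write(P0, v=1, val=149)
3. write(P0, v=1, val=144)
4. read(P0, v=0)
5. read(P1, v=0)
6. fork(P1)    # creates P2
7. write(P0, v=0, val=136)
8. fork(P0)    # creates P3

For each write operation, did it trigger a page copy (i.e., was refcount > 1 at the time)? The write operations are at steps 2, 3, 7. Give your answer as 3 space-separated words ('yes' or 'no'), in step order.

Op 1: fork(P0) -> P1. 2 ppages; refcounts: pp0:2 pp1:2
Op 2: write(P0, v1, 149). refcount(pp1)=2>1 -> COPY to pp2. 3 ppages; refcounts: pp0:2 pp1:1 pp2:1
Op 3: write(P0, v1, 144). refcount(pp2)=1 -> write in place. 3 ppages; refcounts: pp0:2 pp1:1 pp2:1
Op 4: read(P0, v0) -> 35. No state change.
Op 5: read(P1, v0) -> 35. No state change.
Op 6: fork(P1) -> P2. 3 ppages; refcounts: pp0:3 pp1:2 pp2:1
Op 7: write(P0, v0, 136). refcount(pp0)=3>1 -> COPY to pp3. 4 ppages; refcounts: pp0:2 pp1:2 pp2:1 pp3:1
Op 8: fork(P0) -> P3. 4 ppages; refcounts: pp0:2 pp1:2 pp2:2 pp3:2

yes no yes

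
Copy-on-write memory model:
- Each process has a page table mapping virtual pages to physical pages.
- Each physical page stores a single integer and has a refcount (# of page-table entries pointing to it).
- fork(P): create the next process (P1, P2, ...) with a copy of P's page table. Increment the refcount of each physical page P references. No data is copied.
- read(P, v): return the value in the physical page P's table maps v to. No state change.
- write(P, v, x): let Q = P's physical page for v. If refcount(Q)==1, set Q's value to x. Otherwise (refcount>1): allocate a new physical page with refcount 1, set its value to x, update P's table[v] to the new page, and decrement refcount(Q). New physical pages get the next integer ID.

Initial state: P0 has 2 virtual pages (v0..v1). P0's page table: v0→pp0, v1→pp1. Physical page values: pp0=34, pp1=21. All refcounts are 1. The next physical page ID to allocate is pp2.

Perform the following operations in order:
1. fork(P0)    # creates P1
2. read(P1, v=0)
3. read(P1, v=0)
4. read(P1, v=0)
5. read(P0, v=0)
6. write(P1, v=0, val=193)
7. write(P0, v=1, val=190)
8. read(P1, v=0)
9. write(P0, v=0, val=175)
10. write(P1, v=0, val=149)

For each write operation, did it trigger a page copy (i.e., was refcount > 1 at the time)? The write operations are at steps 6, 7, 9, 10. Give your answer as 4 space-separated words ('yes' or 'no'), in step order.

Op 1: fork(P0) -> P1. 2 ppages; refcounts: pp0:2 pp1:2
Op 2: read(P1, v0) -> 34. No state change.
Op 3: read(P1, v0) -> 34. No state change.
Op 4: read(P1, v0) -> 34. No state change.
Op 5: read(P0, v0) -> 34. No state change.
Op 6: write(P1, v0, 193). refcount(pp0)=2>1 -> COPY to pp2. 3 ppages; refcounts: pp0:1 pp1:2 pp2:1
Op 7: write(P0, v1, 190). refcount(pp1)=2>1 -> COPY to pp3. 4 ppages; refcounts: pp0:1 pp1:1 pp2:1 pp3:1
Op 8: read(P1, v0) -> 193. No state change.
Op 9: write(P0, v0, 175). refcount(pp0)=1 -> write in place. 4 ppages; refcounts: pp0:1 pp1:1 pp2:1 pp3:1
Op 10: write(P1, v0, 149). refcount(pp2)=1 -> write in place. 4 ppages; refcounts: pp0:1 pp1:1 pp2:1 pp3:1

yes yes no no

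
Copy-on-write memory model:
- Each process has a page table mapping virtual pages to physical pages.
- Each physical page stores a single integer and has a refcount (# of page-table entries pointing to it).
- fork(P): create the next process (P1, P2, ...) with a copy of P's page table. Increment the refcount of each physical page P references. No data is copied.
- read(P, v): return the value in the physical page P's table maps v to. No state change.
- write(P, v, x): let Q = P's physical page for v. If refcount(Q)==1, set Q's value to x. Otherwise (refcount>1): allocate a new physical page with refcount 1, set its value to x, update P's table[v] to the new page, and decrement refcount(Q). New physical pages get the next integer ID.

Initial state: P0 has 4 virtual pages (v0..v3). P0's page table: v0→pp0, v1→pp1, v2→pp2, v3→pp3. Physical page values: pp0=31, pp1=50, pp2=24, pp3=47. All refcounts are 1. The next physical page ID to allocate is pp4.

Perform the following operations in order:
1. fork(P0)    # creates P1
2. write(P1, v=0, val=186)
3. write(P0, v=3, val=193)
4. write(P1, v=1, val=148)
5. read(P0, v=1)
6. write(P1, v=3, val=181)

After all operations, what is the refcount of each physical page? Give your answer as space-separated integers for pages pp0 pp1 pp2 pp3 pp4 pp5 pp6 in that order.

Op 1: fork(P0) -> P1. 4 ppages; refcounts: pp0:2 pp1:2 pp2:2 pp3:2
Op 2: write(P1, v0, 186). refcount(pp0)=2>1 -> COPY to pp4. 5 ppages; refcounts: pp0:1 pp1:2 pp2:2 pp3:2 pp4:1
Op 3: write(P0, v3, 193). refcount(pp3)=2>1 -> COPY to pp5. 6 ppages; refcounts: pp0:1 pp1:2 pp2:2 pp3:1 pp4:1 pp5:1
Op 4: write(P1, v1, 148). refcount(pp1)=2>1 -> COPY to pp6. 7 ppages; refcounts: pp0:1 pp1:1 pp2:2 pp3:1 pp4:1 pp5:1 pp6:1
Op 5: read(P0, v1) -> 50. No state change.
Op 6: write(P1, v3, 181). refcount(pp3)=1 -> write in place. 7 ppages; refcounts: pp0:1 pp1:1 pp2:2 pp3:1 pp4:1 pp5:1 pp6:1

Answer: 1 1 2 1 1 1 1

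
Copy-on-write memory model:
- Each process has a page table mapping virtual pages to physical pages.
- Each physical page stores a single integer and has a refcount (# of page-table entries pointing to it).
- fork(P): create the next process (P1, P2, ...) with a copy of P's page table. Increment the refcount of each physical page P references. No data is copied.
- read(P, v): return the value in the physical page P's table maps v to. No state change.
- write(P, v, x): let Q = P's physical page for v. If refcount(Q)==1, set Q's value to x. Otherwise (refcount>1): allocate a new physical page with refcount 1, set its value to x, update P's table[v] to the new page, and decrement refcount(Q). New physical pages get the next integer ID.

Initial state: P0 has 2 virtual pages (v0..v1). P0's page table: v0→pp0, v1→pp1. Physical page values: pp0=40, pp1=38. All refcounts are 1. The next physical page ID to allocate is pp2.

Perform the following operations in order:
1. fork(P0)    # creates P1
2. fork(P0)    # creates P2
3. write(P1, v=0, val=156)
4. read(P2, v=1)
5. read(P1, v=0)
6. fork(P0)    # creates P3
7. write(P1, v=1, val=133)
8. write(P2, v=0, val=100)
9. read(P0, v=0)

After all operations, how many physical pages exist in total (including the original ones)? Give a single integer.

Answer: 5

Derivation:
Op 1: fork(P0) -> P1. 2 ppages; refcounts: pp0:2 pp1:2
Op 2: fork(P0) -> P2. 2 ppages; refcounts: pp0:3 pp1:3
Op 3: write(P1, v0, 156). refcount(pp0)=3>1 -> COPY to pp2. 3 ppages; refcounts: pp0:2 pp1:3 pp2:1
Op 4: read(P2, v1) -> 38. No state change.
Op 5: read(P1, v0) -> 156. No state change.
Op 6: fork(P0) -> P3. 3 ppages; refcounts: pp0:3 pp1:4 pp2:1
Op 7: write(P1, v1, 133). refcount(pp1)=4>1 -> COPY to pp3. 4 ppages; refcounts: pp0:3 pp1:3 pp2:1 pp3:1
Op 8: write(P2, v0, 100). refcount(pp0)=3>1 -> COPY to pp4. 5 ppages; refcounts: pp0:2 pp1:3 pp2:1 pp3:1 pp4:1
Op 9: read(P0, v0) -> 40. No state change.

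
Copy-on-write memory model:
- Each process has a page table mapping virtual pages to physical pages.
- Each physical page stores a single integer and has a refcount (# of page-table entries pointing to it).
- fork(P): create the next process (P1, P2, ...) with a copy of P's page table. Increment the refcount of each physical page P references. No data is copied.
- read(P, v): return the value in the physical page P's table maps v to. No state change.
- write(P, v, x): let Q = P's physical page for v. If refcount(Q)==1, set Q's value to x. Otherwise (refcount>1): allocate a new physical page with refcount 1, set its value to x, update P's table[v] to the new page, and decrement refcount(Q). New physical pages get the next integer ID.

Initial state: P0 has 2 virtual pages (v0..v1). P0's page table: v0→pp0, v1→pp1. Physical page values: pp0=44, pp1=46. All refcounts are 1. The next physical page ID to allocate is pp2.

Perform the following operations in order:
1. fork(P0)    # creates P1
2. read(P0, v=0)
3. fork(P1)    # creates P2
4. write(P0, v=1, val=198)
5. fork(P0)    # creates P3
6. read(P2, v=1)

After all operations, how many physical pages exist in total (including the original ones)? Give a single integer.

Answer: 3

Derivation:
Op 1: fork(P0) -> P1. 2 ppages; refcounts: pp0:2 pp1:2
Op 2: read(P0, v0) -> 44. No state change.
Op 3: fork(P1) -> P2. 2 ppages; refcounts: pp0:3 pp1:3
Op 4: write(P0, v1, 198). refcount(pp1)=3>1 -> COPY to pp2. 3 ppages; refcounts: pp0:3 pp1:2 pp2:1
Op 5: fork(P0) -> P3. 3 ppages; refcounts: pp0:4 pp1:2 pp2:2
Op 6: read(P2, v1) -> 46. No state change.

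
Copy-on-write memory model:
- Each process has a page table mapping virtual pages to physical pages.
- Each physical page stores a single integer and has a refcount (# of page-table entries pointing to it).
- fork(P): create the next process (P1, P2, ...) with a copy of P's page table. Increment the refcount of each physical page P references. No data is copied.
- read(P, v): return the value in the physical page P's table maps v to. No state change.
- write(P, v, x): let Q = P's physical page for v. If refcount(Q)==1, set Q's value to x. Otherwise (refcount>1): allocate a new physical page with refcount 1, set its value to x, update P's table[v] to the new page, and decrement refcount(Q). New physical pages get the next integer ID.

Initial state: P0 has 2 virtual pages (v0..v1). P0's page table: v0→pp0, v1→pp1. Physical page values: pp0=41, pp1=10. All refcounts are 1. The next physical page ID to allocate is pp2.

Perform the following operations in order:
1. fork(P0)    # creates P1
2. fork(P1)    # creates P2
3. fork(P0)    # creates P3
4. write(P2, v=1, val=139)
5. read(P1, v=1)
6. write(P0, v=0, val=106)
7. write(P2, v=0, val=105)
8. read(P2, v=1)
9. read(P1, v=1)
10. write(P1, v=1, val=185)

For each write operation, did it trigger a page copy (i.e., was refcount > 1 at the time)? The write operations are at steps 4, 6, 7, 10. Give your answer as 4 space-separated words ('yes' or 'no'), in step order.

Op 1: fork(P0) -> P1. 2 ppages; refcounts: pp0:2 pp1:2
Op 2: fork(P1) -> P2. 2 ppages; refcounts: pp0:3 pp1:3
Op 3: fork(P0) -> P3. 2 ppages; refcounts: pp0:4 pp1:4
Op 4: write(P2, v1, 139). refcount(pp1)=4>1 -> COPY to pp2. 3 ppages; refcounts: pp0:4 pp1:3 pp2:1
Op 5: read(P1, v1) -> 10. No state change.
Op 6: write(P0, v0, 106). refcount(pp0)=4>1 -> COPY to pp3. 4 ppages; refcounts: pp0:3 pp1:3 pp2:1 pp3:1
Op 7: write(P2, v0, 105). refcount(pp0)=3>1 -> COPY to pp4. 5 ppages; refcounts: pp0:2 pp1:3 pp2:1 pp3:1 pp4:1
Op 8: read(P2, v1) -> 139. No state change.
Op 9: read(P1, v1) -> 10. No state change.
Op 10: write(P1, v1, 185). refcount(pp1)=3>1 -> COPY to pp5. 6 ppages; refcounts: pp0:2 pp1:2 pp2:1 pp3:1 pp4:1 pp5:1

yes yes yes yes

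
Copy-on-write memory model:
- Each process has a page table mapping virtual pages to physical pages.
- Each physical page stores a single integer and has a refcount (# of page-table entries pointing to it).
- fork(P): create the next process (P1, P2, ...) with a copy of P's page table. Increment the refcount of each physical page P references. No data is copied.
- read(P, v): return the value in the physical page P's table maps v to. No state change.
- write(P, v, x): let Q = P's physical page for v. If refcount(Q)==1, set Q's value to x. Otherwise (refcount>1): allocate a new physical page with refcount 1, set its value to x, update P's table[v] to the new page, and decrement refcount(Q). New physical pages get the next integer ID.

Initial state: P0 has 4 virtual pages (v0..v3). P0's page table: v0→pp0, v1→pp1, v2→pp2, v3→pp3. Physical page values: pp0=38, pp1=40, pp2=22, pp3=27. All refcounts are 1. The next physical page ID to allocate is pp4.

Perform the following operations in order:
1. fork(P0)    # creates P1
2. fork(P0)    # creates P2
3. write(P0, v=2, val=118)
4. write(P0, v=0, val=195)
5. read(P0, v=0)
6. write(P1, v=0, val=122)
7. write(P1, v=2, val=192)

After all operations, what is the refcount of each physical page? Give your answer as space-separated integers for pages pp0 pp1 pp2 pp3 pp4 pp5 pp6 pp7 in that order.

Op 1: fork(P0) -> P1. 4 ppages; refcounts: pp0:2 pp1:2 pp2:2 pp3:2
Op 2: fork(P0) -> P2. 4 ppages; refcounts: pp0:3 pp1:3 pp2:3 pp3:3
Op 3: write(P0, v2, 118). refcount(pp2)=3>1 -> COPY to pp4. 5 ppages; refcounts: pp0:3 pp1:3 pp2:2 pp3:3 pp4:1
Op 4: write(P0, v0, 195). refcount(pp0)=3>1 -> COPY to pp5. 6 ppages; refcounts: pp0:2 pp1:3 pp2:2 pp3:3 pp4:1 pp5:1
Op 5: read(P0, v0) -> 195. No state change.
Op 6: write(P1, v0, 122). refcount(pp0)=2>1 -> COPY to pp6. 7 ppages; refcounts: pp0:1 pp1:3 pp2:2 pp3:3 pp4:1 pp5:1 pp6:1
Op 7: write(P1, v2, 192). refcount(pp2)=2>1 -> COPY to pp7. 8 ppages; refcounts: pp0:1 pp1:3 pp2:1 pp3:3 pp4:1 pp5:1 pp6:1 pp7:1

Answer: 1 3 1 3 1 1 1 1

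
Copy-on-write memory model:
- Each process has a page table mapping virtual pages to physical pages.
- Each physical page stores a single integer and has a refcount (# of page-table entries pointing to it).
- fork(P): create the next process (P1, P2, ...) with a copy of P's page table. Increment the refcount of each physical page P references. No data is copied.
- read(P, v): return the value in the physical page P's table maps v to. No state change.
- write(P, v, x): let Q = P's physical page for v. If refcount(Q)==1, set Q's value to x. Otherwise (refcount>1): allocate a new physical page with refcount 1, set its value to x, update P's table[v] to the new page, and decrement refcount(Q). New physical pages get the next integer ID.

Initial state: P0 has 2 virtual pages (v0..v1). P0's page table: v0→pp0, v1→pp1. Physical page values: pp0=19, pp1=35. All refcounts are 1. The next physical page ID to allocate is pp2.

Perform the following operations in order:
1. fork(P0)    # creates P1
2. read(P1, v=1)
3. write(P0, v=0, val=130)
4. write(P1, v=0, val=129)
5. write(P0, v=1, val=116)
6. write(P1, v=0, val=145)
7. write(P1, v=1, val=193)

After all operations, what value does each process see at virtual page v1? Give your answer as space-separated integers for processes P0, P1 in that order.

Op 1: fork(P0) -> P1. 2 ppages; refcounts: pp0:2 pp1:2
Op 2: read(P1, v1) -> 35. No state change.
Op 3: write(P0, v0, 130). refcount(pp0)=2>1 -> COPY to pp2. 3 ppages; refcounts: pp0:1 pp1:2 pp2:1
Op 4: write(P1, v0, 129). refcount(pp0)=1 -> write in place. 3 ppages; refcounts: pp0:1 pp1:2 pp2:1
Op 5: write(P0, v1, 116). refcount(pp1)=2>1 -> COPY to pp3. 4 ppages; refcounts: pp0:1 pp1:1 pp2:1 pp3:1
Op 6: write(P1, v0, 145). refcount(pp0)=1 -> write in place. 4 ppages; refcounts: pp0:1 pp1:1 pp2:1 pp3:1
Op 7: write(P1, v1, 193). refcount(pp1)=1 -> write in place. 4 ppages; refcounts: pp0:1 pp1:1 pp2:1 pp3:1
P0: v1 -> pp3 = 116
P1: v1 -> pp1 = 193

Answer: 116 193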